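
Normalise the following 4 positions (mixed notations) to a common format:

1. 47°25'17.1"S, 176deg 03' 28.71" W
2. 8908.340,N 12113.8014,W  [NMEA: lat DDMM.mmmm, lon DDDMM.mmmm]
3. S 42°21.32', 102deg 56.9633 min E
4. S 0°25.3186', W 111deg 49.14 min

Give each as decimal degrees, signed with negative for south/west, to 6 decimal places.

1. -47.421417, -176.057975
2. 89.139000, -121.230023
3. -42.355333, 102.949388
4. -0.421977, -111.819000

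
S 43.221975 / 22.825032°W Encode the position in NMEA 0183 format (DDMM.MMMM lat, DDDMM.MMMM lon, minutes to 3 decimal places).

4313.319,S / 02249.502,W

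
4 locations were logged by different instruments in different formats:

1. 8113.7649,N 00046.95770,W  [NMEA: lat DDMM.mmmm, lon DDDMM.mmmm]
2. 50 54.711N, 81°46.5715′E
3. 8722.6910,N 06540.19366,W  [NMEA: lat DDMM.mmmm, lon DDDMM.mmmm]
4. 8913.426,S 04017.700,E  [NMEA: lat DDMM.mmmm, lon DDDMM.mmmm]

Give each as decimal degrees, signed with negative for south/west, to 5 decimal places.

1. 81.22942, -0.78263
2. 50.91185, 81.77619
3. 87.37818, -65.66989
4. -89.22377, 40.29500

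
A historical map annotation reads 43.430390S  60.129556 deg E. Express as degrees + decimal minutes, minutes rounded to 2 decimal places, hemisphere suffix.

φ: minutes = (43.430390 − 43) × 60 = 25.8234
Longitude: fractional part 0.129556 → 7.7734 minutes

43° 25.82′ S, 60° 7.77′ E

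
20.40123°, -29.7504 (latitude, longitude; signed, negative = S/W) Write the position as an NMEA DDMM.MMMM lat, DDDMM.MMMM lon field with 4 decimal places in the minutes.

2024.0738,N / 02945.0240,W

φ: 20° + 0.401230 × 60 = 20° 24.073800′
Longitude is negative → W; |value| = 29.750400
Lon: minutes = (29.750400 − 29) × 60 = 45.024000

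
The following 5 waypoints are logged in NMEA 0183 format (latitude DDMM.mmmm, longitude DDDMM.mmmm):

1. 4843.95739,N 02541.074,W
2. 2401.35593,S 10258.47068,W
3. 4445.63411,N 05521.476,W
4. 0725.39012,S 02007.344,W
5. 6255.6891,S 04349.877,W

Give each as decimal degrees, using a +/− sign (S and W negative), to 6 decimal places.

1. 48.732623, -25.684567
2. -24.022599, -102.974511
3. 44.760569, -55.357933
4. -7.423169, -20.122400
5. -62.928152, -43.831283

Point 1:
  φ: split at 2 digits → 48° and 43.95739′; 48 + 43.95739/60 = 48.7326232
  N ⇒ keep positive
  Longitude: degrees = first 3 digits = 25, minutes = 41.074; 25 + 41.074/60 = 25.6845667
  W → negative
Point 2:
  Lat: degrees = first 2 digits = 24, minutes = 1.35593; 24 + 1.35593/60 = 24.0225988
  S → negative
  Longitude: split at 3 digits → 102° and 58.47068′; 102 + 58.47068/60 = 102.9745113
  W → negative
Point 3:
  Lat: degrees = first 2 digits = 44, minutes = 45.63411; 44 + 45.63411/60 = 44.7605685
  N ⇒ keep positive
  Longitude: degrees = first 3 digits = 55, minutes = 21.476; 55 + 21.476/60 = 55.3579333
  hemisphere W, so the sign is −
Point 4:
  Latitude: degrees = first 2 digits = 7, minutes = 25.39012; 7 + 25.39012/60 = 7.4231687
  S ⇒ negate
  Lon: split at 3 digits → 020° and 7.344′; 20 + 7.344/60 = 20.1224000
  hemisphere W, so the sign is −
Point 5:
  φ: degrees = first 2 digits = 62, minutes = 55.6891; 62 + 55.6891/60 = 62.9281517
  S → negative
  λ: degrees = first 3 digits = 43, minutes = 49.877; 43 + 49.877/60 = 43.8312833
  hemisphere W, so the sign is −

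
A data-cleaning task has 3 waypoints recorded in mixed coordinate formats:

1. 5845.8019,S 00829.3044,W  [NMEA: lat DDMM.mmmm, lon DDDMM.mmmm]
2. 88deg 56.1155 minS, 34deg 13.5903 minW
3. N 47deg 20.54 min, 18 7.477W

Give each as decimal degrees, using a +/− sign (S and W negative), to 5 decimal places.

1. -58.76337, -8.48841
2. -88.93526, -34.22651
3. 47.34233, -18.12462

Point 1:
  Lat: degrees = first 2 digits = 58, minutes = 45.8019; 58 + 45.8019/60 = 58.763365
  S → negative
  Lon: degrees = first 3 digits = 8, minutes = 29.3044; 8 + 29.3044/60 = 8.488407
  W → negative
Point 2:
  Latitude: 88 + 56.1155/60 = 88.935258
  S → negative
  Longitude: 34 + 13.5903/60 = 34.226505
  hemisphere W, so the sign is −
Point 3:
  Latitude: 47 + 20.54/60 = 47.342333
  N → positive
  Lon: 7.477′ = 0.124617°; total 18.124617
  W → negative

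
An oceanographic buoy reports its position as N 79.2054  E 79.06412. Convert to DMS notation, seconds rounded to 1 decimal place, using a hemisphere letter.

Latitude: whole degrees 79; 12.32400′ → 12′ and 19.440″
Longitude: whole degrees 79; 3.84720′ → 3′ and 50.832″

79°12′19.4″ N, 79°03′50.8″ E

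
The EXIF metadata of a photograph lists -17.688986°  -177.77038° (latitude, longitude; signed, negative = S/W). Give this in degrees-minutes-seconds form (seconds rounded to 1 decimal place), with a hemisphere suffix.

Latitude is negative → S; |value| = 17.688986
Lat: whole degrees 17; 41.33916′ → 41′ and 20.350″
Longitude is negative → W; |value| = 177.770380
Lon: 0.770380° → 46.22280′; 0.22280 × 60 = 13.368″

17°41′20.3″ S, 177°46′13.4″ W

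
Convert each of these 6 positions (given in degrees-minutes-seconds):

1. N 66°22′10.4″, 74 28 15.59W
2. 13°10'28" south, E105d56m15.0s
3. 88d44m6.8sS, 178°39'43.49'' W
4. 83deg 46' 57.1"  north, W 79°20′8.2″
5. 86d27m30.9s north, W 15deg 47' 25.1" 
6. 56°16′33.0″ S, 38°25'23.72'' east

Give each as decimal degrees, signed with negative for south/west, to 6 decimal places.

Point 1:
  Lat: 66° + 22/60 + 10.4/3600 = 66 + 0.366667 + 0.002889 = 66.3695556
  N ⇒ keep positive
  λ: 28′ + 15.59″ = 28.25983′; 74 + 28.25983/60 = 74.4709972
  W ⇒ negate
Point 2:
  Latitude: 10′ + 28″ = 10.46667′; 13 + 10.46667/60 = 13.1744444
  hemisphere S, so the sign is −
  Longitude: 105 + 56/60 + 15/3600 = 105.9375000
  E → positive
Point 3:
  Lat: 44′ + 6.8″ = 44.11333′; 88 + 44.11333/60 = 88.7352222
  S ⇒ negate
  λ: 178° + 39/60 + 43.49/3600 = 178 + 0.650000 + 0.012081 = 178.6620806
  W ⇒ negate
Point 4:
  Lat: 83° + 46/60 + 57.1/3600 = 83 + 0.766667 + 0.015861 = 83.7825278
  N → positive
  Lon: 79 + 20/60 + 8.2/3600 = 79.3356111
  hemisphere W, so the sign is −
Point 5:
  Lat: 86° + 27/60 + 30.9/3600 = 86 + 0.450000 + 0.008583 = 86.4585833
  N → positive
  Longitude: 15° + 47/60 + 25.1/3600 = 15 + 0.783333 + 0.006972 = 15.7903056
  W → negative
Point 6:
  Lat: 56 + 16/60 + 33/3600 = 56.2758333
  S ⇒ negate
  Longitude: 25′ + 23.72″ = 25.39533′; 38 + 25.39533/60 = 38.4232556
  E → positive

1. 66.369556, -74.470997
2. -13.174444, 105.937500
3. -88.735222, -178.662081
4. 83.782528, -79.335611
5. 86.458583, -15.790306
6. -56.275833, 38.423256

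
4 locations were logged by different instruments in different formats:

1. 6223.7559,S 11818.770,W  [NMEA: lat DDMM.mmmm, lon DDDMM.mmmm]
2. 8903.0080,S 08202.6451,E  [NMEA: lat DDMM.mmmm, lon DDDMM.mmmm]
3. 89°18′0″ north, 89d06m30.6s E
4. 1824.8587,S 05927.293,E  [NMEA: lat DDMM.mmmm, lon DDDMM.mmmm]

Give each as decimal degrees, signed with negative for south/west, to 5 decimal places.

1. -62.39593, -118.31283
2. -89.05013, 82.04409
3. 89.30000, 89.10850
4. -18.41431, 59.45488

Point 1:
  Latitude: split at 2 digits → 62° and 23.7559′; 62 + 23.7559/60 = 62.395932
  S ⇒ negate
  λ: split at 3 digits → 118° and 18.77′; 118 + 18.77/60 = 118.312833
  W → negative
Point 2:
  Latitude: split at 2 digits → 89° and 3.008′; 89 + 3.008/60 = 89.050133
  hemisphere S, so the sign is −
  Lon: degrees = first 3 digits = 82, minutes = 2.6451; 82 + 2.6451/60 = 82.044085
  E ⇒ keep positive
Point 3:
  φ: 89 + 18/60 + 0/3600 = 89.300000
  N → positive
  Lon: 89 + 6/60 + 30.6/3600 = 89.108500
  E → positive
Point 4:
  φ: split at 2 digits → 18° and 24.8587′; 18 + 24.8587/60 = 18.414312
  S → negative
  Lon: degrees = first 3 digits = 59, minutes = 27.293; 59 + 27.293/60 = 59.454883
  E ⇒ keep positive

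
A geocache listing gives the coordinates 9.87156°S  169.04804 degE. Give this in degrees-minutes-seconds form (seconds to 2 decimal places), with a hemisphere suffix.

9°52′17.62″ S, 169°02′52.94″ E

φ: 0.871560° → 52.29360′; 0.29360 × 60 = 17.6160″
Lon: 0.048040° → 2.88240′; 0.88240 × 60 = 52.9440″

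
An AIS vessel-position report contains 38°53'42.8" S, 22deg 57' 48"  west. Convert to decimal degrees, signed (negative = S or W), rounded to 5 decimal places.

Lat: 38 + 53/60 + 42.8/3600 = 38.895222
S ⇒ negate
λ: 22 + 57/60 + 48/3600 = 22.963333
W ⇒ negate

-38.89522, -22.96333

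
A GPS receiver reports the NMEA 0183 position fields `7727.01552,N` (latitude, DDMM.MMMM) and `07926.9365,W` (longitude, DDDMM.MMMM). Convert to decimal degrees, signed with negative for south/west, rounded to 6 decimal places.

φ: split at 2 digits → 77° and 27.01552′; 77 + 27.01552/60 = 77.4502587
N ⇒ keep positive
Longitude: split at 3 digits → 079° and 26.9365′; 79 + 26.9365/60 = 79.4489417
W ⇒ negate

77.450259, -79.448942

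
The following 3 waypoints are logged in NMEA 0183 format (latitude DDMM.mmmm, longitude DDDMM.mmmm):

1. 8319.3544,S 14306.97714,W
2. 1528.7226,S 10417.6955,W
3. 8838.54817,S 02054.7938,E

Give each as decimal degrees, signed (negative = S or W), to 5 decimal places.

Point 1:
  Latitude: split at 2 digits → 83° and 19.3544′; 83 + 19.3544/60 = 83.322573
  hemisphere S, so the sign is −
  λ: degrees = first 3 digits = 143, minutes = 6.97714; 143 + 6.97714/60 = 143.116286
  hemisphere W, so the sign is −
Point 2:
  Lat: degrees = first 2 digits = 15, minutes = 28.7226; 15 + 28.7226/60 = 15.478710
  hemisphere S, so the sign is −
  Lon: split at 3 digits → 104° and 17.6955′; 104 + 17.6955/60 = 104.294925
  W → negative
Point 3:
  Lat: degrees = first 2 digits = 88, minutes = 38.54817; 88 + 38.54817/60 = 88.642470
  S ⇒ negate
  Lon: degrees = first 3 digits = 20, minutes = 54.7938; 20 + 54.7938/60 = 20.913230
  E → positive

1. -83.32257, -143.11629
2. -15.47871, -104.29493
3. -88.64247, 20.91323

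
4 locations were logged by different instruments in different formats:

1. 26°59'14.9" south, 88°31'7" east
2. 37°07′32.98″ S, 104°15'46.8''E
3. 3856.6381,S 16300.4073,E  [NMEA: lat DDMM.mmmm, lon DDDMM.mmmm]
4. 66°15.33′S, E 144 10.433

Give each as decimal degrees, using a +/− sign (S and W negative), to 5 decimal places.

1. -26.98747, 88.51861
2. -37.12583, 104.26300
3. -38.94397, 163.00679
4. -66.25550, 144.17388

Point 1:
  Latitude: 59′ + 14.9″ = 59.24833′; 26 + 59.24833/60 = 26.987472
  S → negative
  Lon: 88 + 31/60 + 7/3600 = 88.518611
  E → positive
Point 2:
  Lat: 7′ + 32.98″ = 7.54967′; 37 + 7.54967/60 = 37.125828
  S → negative
  λ: 104° + 15/60 + 46.8/3600 = 104 + 0.250000 + 0.013000 = 104.263000
  E → positive
Point 3:
  Lat: degrees = first 2 digits = 38, minutes = 56.6381; 38 + 56.6381/60 = 38.943968
  hemisphere S, so the sign is −
  Longitude: split at 3 digits → 163° and 0.4073′; 163 + 0.4073/60 = 163.006788
  E → positive
Point 4:
  Lat: 15.33′ = 0.255500°; total 66.255500
  S → negative
  Longitude: 10.433′ = 0.173883°; total 144.173883
  E → positive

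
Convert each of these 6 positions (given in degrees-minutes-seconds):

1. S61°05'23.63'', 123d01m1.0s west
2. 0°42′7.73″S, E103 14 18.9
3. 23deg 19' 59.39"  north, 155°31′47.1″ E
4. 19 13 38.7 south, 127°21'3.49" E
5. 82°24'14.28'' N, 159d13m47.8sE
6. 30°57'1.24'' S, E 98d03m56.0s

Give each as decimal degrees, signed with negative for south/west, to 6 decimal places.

1. -61.089897, -123.016944
2. -0.702147, 103.238583
3. 23.333164, 155.529750
4. -19.227417, 127.350969
5. 82.403967, 159.229944
6. -30.950344, 98.065556

Point 1:
  Lat: 5′ + 23.63″ = 5.39383′; 61 + 5.39383/60 = 61.0898972
  hemisphere S, so the sign is −
  Lon: 1′ + 1″ = 1.01667′; 123 + 1.01667/60 = 123.0169444
  W ⇒ negate
Point 2:
  φ: 42′ + 7.73″ = 42.12883′; 0 + 42.12883/60 = 0.7021472
  hemisphere S, so the sign is −
  λ: 103 + 14/60 + 18.9/3600 = 103.2385833
  E ⇒ keep positive
Point 3:
  Lat: 19′ + 59.39″ = 19.98983′; 23 + 19.98983/60 = 23.3331639
  N → positive
  λ: 31′ + 47.1″ = 31.78500′; 155 + 31.78500/60 = 155.5297500
  E → positive
Point 4:
  Lat: 13′ + 38.7″ = 13.64500′; 19 + 13.64500/60 = 19.2274167
  S → negative
  Longitude: 127° + 21/60 + 3.49/3600 = 127 + 0.350000 + 0.000969 = 127.3509694
  E ⇒ keep positive
Point 5:
  φ: 24′ + 14.28″ = 24.23800′; 82 + 24.23800/60 = 82.4039667
  N → positive
  Lon: 159 + 13/60 + 47.8/3600 = 159.2299444
  E ⇒ keep positive
Point 6:
  φ: 57′ + 1.24″ = 57.02067′; 30 + 57.02067/60 = 30.9503444
  hemisphere S, so the sign is −
  Longitude: 98 + 3/60 + 56/3600 = 98.0655556
  E ⇒ keep positive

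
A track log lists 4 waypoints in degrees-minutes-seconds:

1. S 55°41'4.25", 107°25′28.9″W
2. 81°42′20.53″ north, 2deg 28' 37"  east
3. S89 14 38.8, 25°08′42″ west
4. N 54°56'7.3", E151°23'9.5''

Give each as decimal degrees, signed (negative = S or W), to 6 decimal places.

Point 1:
  Latitude: 55° + 41/60 + 4.25/3600 = 55 + 0.683333 + 0.001181 = 55.6845139
  S ⇒ negate
  Longitude: 107° + 25/60 + 28.9/3600 = 107 + 0.416667 + 0.008028 = 107.4246944
  hemisphere W, so the sign is −
Point 2:
  Latitude: 81° + 42/60 + 20.53/3600 = 81 + 0.700000 + 0.005703 = 81.7057028
  N ⇒ keep positive
  λ: 28′ + 37″ = 28.61667′; 2 + 28.61667/60 = 2.4769444
  E ⇒ keep positive
Point 3:
  φ: 89° + 14/60 + 38.8/3600 = 89 + 0.233333 + 0.010778 = 89.2441111
  hemisphere S, so the sign is −
  Lon: 8′ + 42″ = 8.70000′; 25 + 8.70000/60 = 25.1450000
  W ⇒ negate
Point 4:
  Latitude: 56′ + 7.3″ = 56.12167′; 54 + 56.12167/60 = 54.9353611
  N → positive
  Lon: 23′ + 9.5″ = 23.15833′; 151 + 23.15833/60 = 151.3859722
  E → positive

1. -55.684514, -107.424694
2. 81.705703, 2.476944
3. -89.244111, -25.145000
4. 54.935361, 151.385972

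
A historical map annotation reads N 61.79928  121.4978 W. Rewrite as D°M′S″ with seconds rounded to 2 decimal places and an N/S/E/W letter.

61°47′57.41″ N, 121°29′52.08″ W

Latitude: 0.799280 × 60 = 47.95680′ → 47′, remainder × 60 = 57.4080″
λ: 0.497800 × 60 = 29.86800′ → 29′, remainder × 60 = 52.0800″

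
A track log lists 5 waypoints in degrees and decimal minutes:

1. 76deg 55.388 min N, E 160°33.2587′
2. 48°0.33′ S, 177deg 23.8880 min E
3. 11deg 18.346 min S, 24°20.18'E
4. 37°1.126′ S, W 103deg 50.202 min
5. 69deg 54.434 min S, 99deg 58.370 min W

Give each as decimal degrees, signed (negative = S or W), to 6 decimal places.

Point 1:
  Lat: 55.388′ = 0.923133°; total 76.9231333
  N ⇒ keep positive
  Lon: 160 + 33.2587/60 = 160.5543117
  E → positive
Point 2:
  Lat: 0.33′ = 0.005500°; total 48.0055000
  hemisphere S, so the sign is −
  Longitude: 23.888′ = 0.398133°; total 177.3981333
  E → positive
Point 3:
  φ: 11 + 18.346/60 = 11.3057667
  hemisphere S, so the sign is −
  λ: 20.18′ = 0.336333°; total 24.3363333
  E → positive
Point 4:
  Lat: 37 + 1.126/60 = 37.0187667
  S ⇒ negate
  Longitude: 50.202′ = 0.836700°; total 103.8367000
  hemisphere W, so the sign is −
Point 5:
  Latitude: 54.434′ = 0.907233°; total 69.9072333
  hemisphere S, so the sign is −
  Lon: 99 + 58.37/60 = 99.9728333
  W ⇒ negate

1. 76.923133, 160.554312
2. -48.005500, 177.398133
3. -11.305767, 24.336333
4. -37.018767, -103.836700
5. -69.907233, -99.972833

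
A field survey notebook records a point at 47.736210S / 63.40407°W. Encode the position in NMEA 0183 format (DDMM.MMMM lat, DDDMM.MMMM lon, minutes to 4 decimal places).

Latitude: minutes = (47.736210 − 47) × 60 = 44.172600
Longitude: minutes = (63.404070 − 63) × 60 = 24.244200

4744.1726,S / 06324.2442,W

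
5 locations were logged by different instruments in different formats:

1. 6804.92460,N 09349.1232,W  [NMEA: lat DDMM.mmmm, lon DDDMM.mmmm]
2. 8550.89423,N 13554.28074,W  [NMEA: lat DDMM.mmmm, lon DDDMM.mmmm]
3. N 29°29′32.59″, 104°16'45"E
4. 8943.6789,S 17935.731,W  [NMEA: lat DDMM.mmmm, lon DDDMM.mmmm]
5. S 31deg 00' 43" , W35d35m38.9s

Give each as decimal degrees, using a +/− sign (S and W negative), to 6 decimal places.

Point 1:
  φ: split at 2 digits → 68° and 4.9246′; 68 + 4.9246/60 = 68.0820767
  N → positive
  Longitude: degrees = first 3 digits = 93, minutes = 49.1232; 93 + 49.1232/60 = 93.8187200
  hemisphere W, so the sign is −
Point 2:
  φ: degrees = first 2 digits = 85, minutes = 50.89423; 85 + 50.89423/60 = 85.8482372
  N → positive
  λ: split at 3 digits → 135° and 54.28074′; 135 + 54.28074/60 = 135.9046790
  W ⇒ negate
Point 3:
  Lat: 29° + 29/60 + 32.59/3600 = 29 + 0.483333 + 0.009053 = 29.4923861
  N → positive
  λ: 104° + 16/60 + 45/3600 = 104 + 0.266667 + 0.012500 = 104.2791667
  E ⇒ keep positive
Point 4:
  Latitude: degrees = first 2 digits = 89, minutes = 43.6789; 89 + 43.6789/60 = 89.7279817
  hemisphere S, so the sign is −
  λ: degrees = first 3 digits = 179, minutes = 35.731; 179 + 35.731/60 = 179.5955167
  W → negative
Point 5:
  φ: 31 + 0/60 + 43/3600 = 31.0119444
  S → negative
  λ: 35 + 35/60 + 38.9/3600 = 35.5941389
  W → negative

1. 68.082077, -93.818720
2. 85.848237, -135.904679
3. 29.492386, 104.279167
4. -89.727982, -179.595517
5. -31.011944, -35.594139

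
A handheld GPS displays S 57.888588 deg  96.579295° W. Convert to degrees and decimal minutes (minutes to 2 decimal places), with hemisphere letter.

57° 53.32′ S, 96° 34.76′ W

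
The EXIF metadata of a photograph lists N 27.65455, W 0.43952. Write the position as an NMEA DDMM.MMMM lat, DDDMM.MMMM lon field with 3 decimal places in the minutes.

2739.273,N / 00026.371,W

Latitude: 27° + 0.654550 × 60 = 27° 39.27300′
λ: fractional part 0.439520 → 26.37120 minutes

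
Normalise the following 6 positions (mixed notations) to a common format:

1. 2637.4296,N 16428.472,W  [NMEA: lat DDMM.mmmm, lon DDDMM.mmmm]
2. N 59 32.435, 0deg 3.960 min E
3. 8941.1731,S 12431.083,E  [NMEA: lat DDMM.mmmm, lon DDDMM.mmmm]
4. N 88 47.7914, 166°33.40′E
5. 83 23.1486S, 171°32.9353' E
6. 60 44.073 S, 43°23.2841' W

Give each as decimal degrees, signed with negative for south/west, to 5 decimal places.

1. 26.62383, -164.47453
2. 59.54058, 0.06600
3. -89.68622, 124.51805
4. 88.79652, 166.55667
5. -83.38581, 171.54892
6. -60.73455, -43.38807

Point 1:
  Lat: split at 2 digits → 26° and 37.4296′; 26 + 37.4296/60 = 26.623827
  N → positive
  λ: degrees = first 3 digits = 164, minutes = 28.472; 164 + 28.472/60 = 164.474533
  W → negative
Point 2:
  φ: 32.435′ = 0.540583°; total 59.540583
  N ⇒ keep positive
  λ: 3.96′ = 0.066000°; total 0.066000
  E → positive
Point 3:
  Lat: degrees = first 2 digits = 89, minutes = 41.1731; 89 + 41.1731/60 = 89.686218
  S → negative
  Longitude: degrees = first 3 digits = 124, minutes = 31.083; 124 + 31.083/60 = 124.518050
  E ⇒ keep positive
Point 4:
  Lat: 88 + 47.7914/60 = 88.796523
  N → positive
  Longitude: 33.4′ = 0.556667°; total 166.556667
  E → positive
Point 5:
  Latitude: 23.1486′ = 0.385810°; total 83.385810
  S → negative
  Lon: 32.9353′ = 0.548922°; total 171.548922
  E ⇒ keep positive
Point 6:
  Latitude: 60 + 44.073/60 = 60.734550
  S ⇒ negate
  λ: 43 + 23.2841/60 = 43.388068
  W → negative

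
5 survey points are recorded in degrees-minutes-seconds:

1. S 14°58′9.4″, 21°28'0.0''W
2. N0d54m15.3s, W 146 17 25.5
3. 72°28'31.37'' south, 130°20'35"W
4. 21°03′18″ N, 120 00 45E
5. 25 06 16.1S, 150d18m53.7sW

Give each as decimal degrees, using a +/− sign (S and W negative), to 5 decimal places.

1. -14.96928, -21.46667
2. 0.90425, -146.29042
3. -72.47538, -130.34306
4. 21.05500, 120.01250
5. -25.10447, -150.31492

Point 1:
  Latitude: 14 + 58/60 + 9.4/3600 = 14.969278
  hemisphere S, so the sign is −
  Lon: 28′ + 0″ = 28.00000′; 21 + 28.00000/60 = 21.466667
  hemisphere W, so the sign is −
Point 2:
  φ: 54′ + 15.3″ = 54.25500′; 0 + 54.25500/60 = 0.904250
  N ⇒ keep positive
  Longitude: 146° + 17/60 + 25.5/3600 = 146 + 0.283333 + 0.007083 = 146.290417
  hemisphere W, so the sign is −
Point 3:
  Lat: 28′ + 31.37″ = 28.52283′; 72 + 28.52283/60 = 72.475381
  hemisphere S, so the sign is −
  λ: 130° + 20/60 + 35/3600 = 130 + 0.333333 + 0.009722 = 130.343056
  hemisphere W, so the sign is −
Point 4:
  Latitude: 21° + 3/60 + 18/3600 = 21 + 0.050000 + 0.005000 = 21.055000
  N → positive
  Lon: 0′ + 45″ = 0.75000′; 120 + 0.75000/60 = 120.012500
  E ⇒ keep positive
Point 5:
  Lat: 25° + 6/60 + 16.1/3600 = 25 + 0.100000 + 0.004472 = 25.104472
  S ⇒ negate
  Longitude: 150° + 18/60 + 53.7/3600 = 150 + 0.300000 + 0.014917 = 150.314917
  W ⇒ negate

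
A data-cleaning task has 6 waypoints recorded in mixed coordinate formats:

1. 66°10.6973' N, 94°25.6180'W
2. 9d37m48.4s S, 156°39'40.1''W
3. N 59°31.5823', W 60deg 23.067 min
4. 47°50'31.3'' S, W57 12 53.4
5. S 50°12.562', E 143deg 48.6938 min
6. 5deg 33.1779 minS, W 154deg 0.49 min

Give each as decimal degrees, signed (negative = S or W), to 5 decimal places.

Point 1:
  φ: 10.6973′ = 0.178288°; total 66.178288
  N → positive
  Longitude: 94 + 25.618/60 = 94.426967
  W → negative
Point 2:
  Lat: 37′ + 48.4″ = 37.80667′; 9 + 37.80667/60 = 9.630111
  hemisphere S, so the sign is −
  λ: 156° + 39/60 + 40.1/3600 = 156 + 0.650000 + 0.011139 = 156.661139
  W ⇒ negate
Point 3:
  Latitude: 31.5823′ = 0.526372°; total 59.526372
  N → positive
  λ: 23.067′ = 0.384450°; total 60.384450
  hemisphere W, so the sign is −
Point 4:
  Lat: 47° + 50/60 + 31.3/3600 = 47 + 0.833333 + 0.008694 = 47.842028
  S ⇒ negate
  Lon: 12′ + 53.4″ = 12.89000′; 57 + 12.89000/60 = 57.214833
  hemisphere W, so the sign is −
Point 5:
  Latitude: 12.562′ = 0.209367°; total 50.209367
  S ⇒ negate
  Lon: 48.6938′ = 0.811563°; total 143.811563
  E → positive
Point 6:
  Latitude: 33.1779′ = 0.552965°; total 5.552965
  S ⇒ negate
  Longitude: 154 + 0.49/60 = 154.008167
  W → negative

1. 66.17829, -94.42697
2. -9.63011, -156.66114
3. 59.52637, -60.38445
4. -47.84203, -57.21483
5. -50.20937, 143.81156
6. -5.55297, -154.00817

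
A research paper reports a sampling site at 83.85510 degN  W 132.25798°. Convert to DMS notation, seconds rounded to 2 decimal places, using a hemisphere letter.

83°51′18.36″ N, 132°15′28.73″ W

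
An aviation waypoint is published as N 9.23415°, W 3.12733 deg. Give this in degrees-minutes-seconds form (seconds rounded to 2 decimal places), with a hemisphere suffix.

9°14′2.94″ N, 3°07′38.39″ W

Latitude: 0.234150 × 60 = 14.04900′ → 14′, remainder × 60 = 2.9400″
Longitude: whole degrees 3; 7.63980′ → 7′ and 38.3880″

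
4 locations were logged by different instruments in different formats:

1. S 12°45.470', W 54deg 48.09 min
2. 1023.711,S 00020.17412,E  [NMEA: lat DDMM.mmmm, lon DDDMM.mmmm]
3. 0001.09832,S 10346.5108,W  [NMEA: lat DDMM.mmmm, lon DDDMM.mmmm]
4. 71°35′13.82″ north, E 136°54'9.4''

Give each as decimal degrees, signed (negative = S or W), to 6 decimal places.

1. -12.757833, -54.801500
2. -10.395183, 0.336235
3. -0.018305, -103.775180
4. 71.587172, 136.902611

Point 1:
  Latitude: 12 + 45.47/60 = 12.7578333
  hemisphere S, so the sign is −
  Lon: 48.09′ = 0.801500°; total 54.8015000
  hemisphere W, so the sign is −
Point 2:
  φ: split at 2 digits → 10° and 23.711′; 10 + 23.711/60 = 10.3951833
  S → negative
  Lon: split at 3 digits → 000° and 20.17412′; 0 + 20.17412/60 = 0.3362353
  E → positive
Point 3:
  Lat: split at 2 digits → 00° and 1.09832′; 0 + 1.09832/60 = 0.0183053
  S → negative
  Longitude: split at 3 digits → 103° and 46.5108′; 103 + 46.5108/60 = 103.7751800
  hemisphere W, so the sign is −
Point 4:
  Latitude: 71 + 35/60 + 13.82/3600 = 71.5871722
  N → positive
  Lon: 136° + 54/60 + 9.4/3600 = 136 + 0.900000 + 0.002611 = 136.9026111
  E → positive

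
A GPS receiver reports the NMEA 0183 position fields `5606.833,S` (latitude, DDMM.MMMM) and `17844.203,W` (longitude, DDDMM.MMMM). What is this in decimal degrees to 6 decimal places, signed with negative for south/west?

-56.113883, -178.736717

Latitude: degrees = first 2 digits = 56, minutes = 6.833; 56 + 6.833/60 = 56.1138833
S ⇒ negate
Lon: split at 3 digits → 178° and 44.203′; 178 + 44.203/60 = 178.7367167
W ⇒ negate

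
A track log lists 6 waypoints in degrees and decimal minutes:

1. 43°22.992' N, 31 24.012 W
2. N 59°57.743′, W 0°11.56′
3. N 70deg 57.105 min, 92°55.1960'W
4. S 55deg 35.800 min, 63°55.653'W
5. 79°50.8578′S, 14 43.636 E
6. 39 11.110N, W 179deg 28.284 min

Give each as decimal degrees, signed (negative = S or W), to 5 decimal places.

Point 1:
  Latitude: 22.992′ = 0.383200°; total 43.383200
  N → positive
  Longitude: 24.012′ = 0.400200°; total 31.400200
  W ⇒ negate
Point 2:
  Latitude: 57.743′ = 0.962383°; total 59.962383
  N → positive
  Longitude: 11.56′ = 0.192667°; total 0.192667
  W → negative
Point 3:
  φ: 57.105′ = 0.951750°; total 70.951750
  N ⇒ keep positive
  Lon: 55.196′ = 0.919933°; total 92.919933
  hemisphere W, so the sign is −
Point 4:
  φ: 35.8′ = 0.596667°; total 55.596667
  S → negative
  Lon: 63 + 55.653/60 = 63.927550
  W → negative
Point 5:
  φ: 50.8578′ = 0.847630°; total 79.847630
  hemisphere S, so the sign is −
  λ: 14 + 43.636/60 = 14.727267
  E ⇒ keep positive
Point 6:
  Lat: 11.11′ = 0.185167°; total 39.185167
  N ⇒ keep positive
  Longitude: 28.284′ = 0.471400°; total 179.471400
  W → negative

1. 43.38320, -31.40020
2. 59.96238, -0.19267
3. 70.95175, -92.91993
4. -55.59667, -63.92755
5. -79.84763, 14.72727
6. 39.18517, -179.47140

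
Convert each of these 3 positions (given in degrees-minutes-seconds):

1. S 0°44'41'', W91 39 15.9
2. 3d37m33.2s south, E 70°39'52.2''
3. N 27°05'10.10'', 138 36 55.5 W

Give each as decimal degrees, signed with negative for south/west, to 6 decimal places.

Point 1:
  Lat: 0° + 44/60 + 41/3600 = 0 + 0.733333 + 0.011389 = 0.7447222
  hemisphere S, so the sign is −
  Longitude: 39′ + 15.9″ = 39.26500′; 91 + 39.26500/60 = 91.6544167
  hemisphere W, so the sign is −
Point 2:
  φ: 37′ + 33.2″ = 37.55333′; 3 + 37.55333/60 = 3.6258889
  hemisphere S, so the sign is −
  λ: 39′ + 52.2″ = 39.87000′; 70 + 39.87000/60 = 70.6645000
  E ⇒ keep positive
Point 3:
  φ: 27° + 5/60 + 10.1/3600 = 27 + 0.083333 + 0.002806 = 27.0861389
  N ⇒ keep positive
  λ: 138° + 36/60 + 55.5/3600 = 138 + 0.600000 + 0.015417 = 138.6154167
  hemisphere W, so the sign is −

1. -0.744722, -91.654417
2. -3.625889, 70.664500
3. 27.086139, -138.615417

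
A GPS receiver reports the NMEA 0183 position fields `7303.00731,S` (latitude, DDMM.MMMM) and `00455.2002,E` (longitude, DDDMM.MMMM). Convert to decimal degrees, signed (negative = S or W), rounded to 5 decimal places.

Lat: split at 2 digits → 73° and 3.00731′; 73 + 3.00731/60 = 73.050122
hemisphere S, so the sign is −
Longitude: degrees = first 3 digits = 4, minutes = 55.2002; 4 + 55.2002/60 = 4.920003
E ⇒ keep positive

-73.05012, 4.92000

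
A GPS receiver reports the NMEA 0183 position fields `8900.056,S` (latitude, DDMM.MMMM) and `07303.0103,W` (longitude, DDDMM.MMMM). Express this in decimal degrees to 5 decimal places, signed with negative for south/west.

-89.00093, -73.05017

Lat: degrees = first 2 digits = 89, minutes = 0.056; 89 + 0.056/60 = 89.000933
hemisphere S, so the sign is −
Longitude: split at 3 digits → 073° and 3.0103′; 73 + 3.0103/60 = 73.050172
hemisphere W, so the sign is −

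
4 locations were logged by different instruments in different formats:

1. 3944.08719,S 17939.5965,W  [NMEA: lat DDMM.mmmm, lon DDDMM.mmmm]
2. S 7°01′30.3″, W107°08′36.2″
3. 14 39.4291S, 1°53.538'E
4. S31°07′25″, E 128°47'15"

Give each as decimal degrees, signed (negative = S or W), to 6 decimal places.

Point 1:
  φ: split at 2 digits → 39° and 44.08719′; 39 + 44.08719/60 = 39.7347865
  S → negative
  Lon: split at 3 digits → 179° and 39.5965′; 179 + 39.5965/60 = 179.6599417
  W → negative
Point 2:
  Latitude: 1′ + 30.3″ = 1.50500′; 7 + 1.50500/60 = 7.0250833
  hemisphere S, so the sign is −
  Lon: 107 + 8/60 + 36.2/3600 = 107.1433889
  W ⇒ negate
Point 3:
  Lat: 39.4291′ = 0.657152°; total 14.6571517
  S ⇒ negate
  λ: 1 + 53.538/60 = 1.8923000
  E → positive
Point 4:
  φ: 31° + 7/60 + 25/3600 = 31 + 0.116667 + 0.006944 = 31.1236111
  hemisphere S, so the sign is −
  λ: 128° + 47/60 + 15/3600 = 128 + 0.783333 + 0.004167 = 128.7875000
  E → positive

1. -39.734787, -179.659942
2. -7.025083, -107.143389
3. -14.657152, 1.892300
4. -31.123611, 128.787500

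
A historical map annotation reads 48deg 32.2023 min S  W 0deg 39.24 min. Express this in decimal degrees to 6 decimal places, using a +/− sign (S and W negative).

Lat: 32.2023′ = 0.536705°; total 48.5367050
hemisphere S, so the sign is −
λ: 39.24′ = 0.654000°; total 0.6540000
W ⇒ negate

-48.536705, -0.654000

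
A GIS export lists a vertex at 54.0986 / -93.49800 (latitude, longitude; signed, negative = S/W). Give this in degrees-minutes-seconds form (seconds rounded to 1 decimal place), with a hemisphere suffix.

Lat: whole degrees 54; 5.91600′ → 5′ and 54.960″
Longitude is negative → W; |value| = 93.498000
Lon: whole degrees 93; 29.88000′ → 29′ and 52.800″

54°05′55.0″ N, 93°29′52.8″ W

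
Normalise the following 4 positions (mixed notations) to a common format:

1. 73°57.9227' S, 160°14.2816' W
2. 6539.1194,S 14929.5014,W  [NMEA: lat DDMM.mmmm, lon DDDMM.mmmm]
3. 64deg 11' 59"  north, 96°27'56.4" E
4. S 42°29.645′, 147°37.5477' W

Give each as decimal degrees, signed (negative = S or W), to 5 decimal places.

Point 1:
  φ: 57.9227′ = 0.965378°; total 73.965378
  S → negative
  Lon: 14.2816′ = 0.238027°; total 160.238027
  hemisphere W, so the sign is −
Point 2:
  φ: split at 2 digits → 65° and 39.1194′; 65 + 39.1194/60 = 65.651990
  hemisphere S, so the sign is −
  Longitude: split at 3 digits → 149° and 29.5014′; 149 + 29.5014/60 = 149.491690
  W → negative
Point 3:
  Lat: 64° + 11/60 + 59/3600 = 64 + 0.183333 + 0.016389 = 64.199722
  N → positive
  Lon: 96° + 27/60 + 56.4/3600 = 96 + 0.450000 + 0.015667 = 96.465667
  E → positive
Point 4:
  φ: 42 + 29.645/60 = 42.494083
  S ⇒ negate
  Longitude: 147 + 37.5477/60 = 147.625795
  hemisphere W, so the sign is −

1. -73.96538, -160.23803
2. -65.65199, -149.49169
3. 64.19972, 96.46567
4. -42.49408, -147.62580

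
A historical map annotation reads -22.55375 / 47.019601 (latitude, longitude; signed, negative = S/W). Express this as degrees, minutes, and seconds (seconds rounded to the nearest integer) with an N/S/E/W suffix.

22°33′14″ S, 47°01′11″ E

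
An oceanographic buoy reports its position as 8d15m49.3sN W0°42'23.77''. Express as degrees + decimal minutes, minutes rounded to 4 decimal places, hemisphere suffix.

Lat: 15 + 49.3/60 = 15.821667′
λ: seconds/60 = 0.39617; minutes = 42 + 0.39617 = 42.396167

8° 15.8217′ N, 0° 42.3962′ W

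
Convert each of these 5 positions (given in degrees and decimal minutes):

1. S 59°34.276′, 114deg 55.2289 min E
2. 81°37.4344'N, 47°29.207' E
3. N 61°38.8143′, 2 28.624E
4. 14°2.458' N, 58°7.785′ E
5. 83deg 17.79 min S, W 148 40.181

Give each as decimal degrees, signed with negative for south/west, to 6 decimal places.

1. -59.571267, 114.920482
2. 81.623907, 47.486783
3. 61.646905, 2.477067
4. 14.040967, 58.129750
5. -83.296500, -148.669683

Point 1:
  φ: 34.276′ = 0.571267°; total 59.5712667
  S → negative
  λ: 55.2289′ = 0.920482°; total 114.9204817
  E ⇒ keep positive
Point 2:
  Lat: 37.4344′ = 0.623907°; total 81.6239067
  N → positive
  Lon: 29.207′ = 0.486783°; total 47.4867833
  E ⇒ keep positive
Point 3:
  Latitude: 38.8143′ = 0.646905°; total 61.6469050
  N ⇒ keep positive
  Longitude: 2 + 28.624/60 = 2.4770667
  E → positive
Point 4:
  Latitude: 2.458′ = 0.040967°; total 14.0409667
  N → positive
  λ: 7.785′ = 0.129750°; total 58.1297500
  E ⇒ keep positive
Point 5:
  Lat: 83 + 17.79/60 = 83.2965000
  S → negative
  Lon: 148 + 40.181/60 = 148.6696833
  W → negative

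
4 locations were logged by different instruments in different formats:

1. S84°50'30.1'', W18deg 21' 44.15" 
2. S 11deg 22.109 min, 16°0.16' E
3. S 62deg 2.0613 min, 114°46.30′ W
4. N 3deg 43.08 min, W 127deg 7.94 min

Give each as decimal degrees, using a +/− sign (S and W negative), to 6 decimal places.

1. -84.841694, -18.362264
2. -11.368483, 16.002667
3. -62.034355, -114.771667
4. 3.718000, -127.132333

Point 1:
  φ: 84 + 50/60 + 30.1/3600 = 84.8416944
  S → negative
  Longitude: 18 + 21/60 + 44.15/3600 = 18.3622639
  W ⇒ negate
Point 2:
  Latitude: 11 + 22.109/60 = 11.3684833
  S → negative
  λ: 16 + 0.16/60 = 16.0026667
  E ⇒ keep positive
Point 3:
  Latitude: 62 + 2.0613/60 = 62.0343550
  S ⇒ negate
  λ: 114 + 46.3/60 = 114.7716667
  hemisphere W, so the sign is −
Point 4:
  Latitude: 3 + 43.08/60 = 3.7180000
  N → positive
  λ: 127 + 7.94/60 = 127.1323333
  W ⇒ negate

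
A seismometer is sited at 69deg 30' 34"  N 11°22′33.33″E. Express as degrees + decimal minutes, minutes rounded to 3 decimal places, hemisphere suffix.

69° 30.567′ N, 11° 22.556′ E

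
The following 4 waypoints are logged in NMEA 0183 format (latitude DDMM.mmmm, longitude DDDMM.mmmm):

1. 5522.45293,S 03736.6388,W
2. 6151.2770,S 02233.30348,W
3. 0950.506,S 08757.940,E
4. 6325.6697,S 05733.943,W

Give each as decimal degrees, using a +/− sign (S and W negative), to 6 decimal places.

1. -55.374216, -37.610647
2. -61.854617, -22.555058
3. -9.841767, 87.965667
4. -63.427828, -57.565717

Point 1:
  Lat: degrees = first 2 digits = 55, minutes = 22.45293; 55 + 22.45293/60 = 55.3742155
  S → negative
  λ: degrees = first 3 digits = 37, minutes = 36.6388; 37 + 36.6388/60 = 37.6106467
  W ⇒ negate
Point 2:
  Latitude: split at 2 digits → 61° and 51.277′; 61 + 51.277/60 = 61.8546167
  hemisphere S, so the sign is −
  λ: degrees = first 3 digits = 22, minutes = 33.30348; 22 + 33.30348/60 = 22.5550580
  hemisphere W, so the sign is −
Point 3:
  φ: split at 2 digits → 09° and 50.506′; 9 + 50.506/60 = 9.8417667
  S ⇒ negate
  λ: degrees = first 3 digits = 87, minutes = 57.94; 87 + 57.94/60 = 87.9656667
  E → positive
Point 4:
  Latitude: split at 2 digits → 63° and 25.6697′; 63 + 25.6697/60 = 63.4278283
  S → negative
  Lon: degrees = first 3 digits = 57, minutes = 33.943; 57 + 33.943/60 = 57.5657167
  W ⇒ negate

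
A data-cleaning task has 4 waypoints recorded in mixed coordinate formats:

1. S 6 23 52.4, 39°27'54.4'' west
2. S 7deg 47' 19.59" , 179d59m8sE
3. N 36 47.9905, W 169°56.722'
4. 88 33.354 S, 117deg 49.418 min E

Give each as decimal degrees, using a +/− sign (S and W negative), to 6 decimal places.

1. -6.397889, -39.465111
2. -7.788775, 179.985556
3. 36.799842, -169.945367
4. -88.555900, 117.823633

Point 1:
  Latitude: 6 + 23/60 + 52.4/3600 = 6.3978889
  S → negative
  Longitude: 27′ + 54.4″ = 27.90667′; 39 + 27.90667/60 = 39.4651111
  hemisphere W, so the sign is −
Point 2:
  φ: 7° + 47/60 + 19.59/3600 = 7 + 0.783333 + 0.005442 = 7.7887750
  S → negative
  Longitude: 179° + 59/60 + 8/3600 = 179 + 0.983333 + 0.002222 = 179.9855556
  E ⇒ keep positive
Point 3:
  Lat: 36 + 47.9905/60 = 36.7998417
  N ⇒ keep positive
  Longitude: 56.722′ = 0.945367°; total 169.9453667
  W → negative
Point 4:
  Lat: 33.354′ = 0.555900°; total 88.5559000
  S ⇒ negate
  Lon: 49.418′ = 0.823633°; total 117.8236333
  E → positive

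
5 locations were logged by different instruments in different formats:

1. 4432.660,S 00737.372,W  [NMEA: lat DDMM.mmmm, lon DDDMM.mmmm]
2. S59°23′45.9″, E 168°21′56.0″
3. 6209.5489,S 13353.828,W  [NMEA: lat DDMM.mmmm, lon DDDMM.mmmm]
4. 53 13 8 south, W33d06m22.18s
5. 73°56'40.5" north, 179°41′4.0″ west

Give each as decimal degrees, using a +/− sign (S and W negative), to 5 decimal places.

1. -44.54433, -7.62287
2. -59.39608, 168.36556
3. -62.15915, -133.89713
4. -53.21889, -33.10616
5. 73.94458, -179.68444

Point 1:
  Lat: split at 2 digits → 44° and 32.66′; 44 + 32.66/60 = 44.544333
  S → negative
  Lon: split at 3 digits → 007° and 37.372′; 7 + 37.372/60 = 7.622867
  W ⇒ negate
Point 2:
  Latitude: 59 + 23/60 + 45.9/3600 = 59.396083
  hemisphere S, so the sign is −
  Longitude: 168 + 21/60 + 56/3600 = 168.365556
  E ⇒ keep positive
Point 3:
  Lat: split at 2 digits → 62° and 9.5489′; 62 + 9.5489/60 = 62.159148
  S ⇒ negate
  λ: split at 3 digits → 133° and 53.828′; 133 + 53.828/60 = 133.897133
  W ⇒ negate
Point 4:
  Latitude: 53° + 13/60 + 8/3600 = 53 + 0.216667 + 0.002222 = 53.218889
  hemisphere S, so the sign is −
  Longitude: 6′ + 22.18″ = 6.36967′; 33 + 6.36967/60 = 33.106161
  hemisphere W, so the sign is −
Point 5:
  Latitude: 56′ + 40.5″ = 56.67500′; 73 + 56.67500/60 = 73.944583
  N → positive
  λ: 179 + 41/60 + 4/3600 = 179.684444
  W ⇒ negate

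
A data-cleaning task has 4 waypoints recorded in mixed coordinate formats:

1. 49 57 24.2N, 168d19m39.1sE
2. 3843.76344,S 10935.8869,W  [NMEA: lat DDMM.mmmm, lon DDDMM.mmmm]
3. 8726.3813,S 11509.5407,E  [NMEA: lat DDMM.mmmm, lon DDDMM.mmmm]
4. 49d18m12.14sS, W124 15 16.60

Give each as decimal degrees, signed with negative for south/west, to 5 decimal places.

Point 1:
  Lat: 49° + 57/60 + 24.2/3600 = 49 + 0.950000 + 0.006722 = 49.956722
  N ⇒ keep positive
  Longitude: 168° + 19/60 + 39.1/3600 = 168 + 0.316667 + 0.010861 = 168.327528
  E → positive
Point 2:
  Lat: split at 2 digits → 38° and 43.76344′; 38 + 43.76344/60 = 38.729391
  hemisphere S, so the sign is −
  Longitude: split at 3 digits → 109° and 35.8869′; 109 + 35.8869/60 = 109.598115
  hemisphere W, so the sign is −
Point 3:
  Latitude: degrees = first 2 digits = 87, minutes = 26.3813; 87 + 26.3813/60 = 87.439688
  S → negative
  λ: split at 3 digits → 115° and 9.5407′; 115 + 9.5407/60 = 115.159012
  E → positive
Point 4:
  Latitude: 49° + 18/60 + 12.14/3600 = 49 + 0.300000 + 0.003372 = 49.303372
  S → negative
  Longitude: 15′ + 16.6″ = 15.27667′; 124 + 15.27667/60 = 124.254611
  W ⇒ negate

1. 49.95672, 168.32753
2. -38.72939, -109.59812
3. -87.43969, 115.15901
4. -49.30337, -124.25461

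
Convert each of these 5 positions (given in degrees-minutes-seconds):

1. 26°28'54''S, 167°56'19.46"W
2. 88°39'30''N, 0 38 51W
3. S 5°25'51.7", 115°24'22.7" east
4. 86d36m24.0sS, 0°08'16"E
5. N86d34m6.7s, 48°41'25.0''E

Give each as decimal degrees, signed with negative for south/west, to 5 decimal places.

Point 1:
  Latitude: 28′ + 54″ = 28.90000′; 26 + 28.90000/60 = 26.481667
  S ⇒ negate
  Lon: 167° + 56/60 + 19.46/3600 = 167 + 0.933333 + 0.005406 = 167.938739
  W → negative
Point 2:
  φ: 39′ + 30″ = 39.50000′; 88 + 39.50000/60 = 88.658333
  N ⇒ keep positive
  Longitude: 0 + 38/60 + 51/3600 = 0.647500
  hemisphere W, so the sign is −
Point 3:
  Latitude: 5° + 25/60 + 51.7/3600 = 5 + 0.416667 + 0.014361 = 5.431028
  hemisphere S, so the sign is −
  Lon: 115 + 24/60 + 22.7/3600 = 115.406306
  E ⇒ keep positive
Point 4:
  φ: 86 + 36/60 + 24/3600 = 86.606667
  S → negative
  λ: 0° + 8/60 + 16/3600 = 0 + 0.133333 + 0.004444 = 0.137778
  E ⇒ keep positive
Point 5:
  Latitude: 86 + 34/60 + 6.7/3600 = 86.568528
  N → positive
  Lon: 48° + 41/60 + 25/3600 = 48 + 0.683333 + 0.006944 = 48.690278
  E → positive

1. -26.48167, -167.93874
2. 88.65833, -0.64750
3. -5.43103, 115.40631
4. -86.60667, 0.13778
5. 86.56853, 48.69028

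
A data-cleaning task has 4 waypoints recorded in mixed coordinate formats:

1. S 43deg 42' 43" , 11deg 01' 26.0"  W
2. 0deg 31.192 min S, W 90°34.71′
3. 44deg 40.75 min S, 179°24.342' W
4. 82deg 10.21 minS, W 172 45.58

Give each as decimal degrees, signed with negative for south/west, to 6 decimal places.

Point 1:
  φ: 43° + 42/60 + 43/3600 = 43 + 0.700000 + 0.011944 = 43.7119444
  hemisphere S, so the sign is −
  λ: 1′ + 26″ = 1.43333′; 11 + 1.43333/60 = 11.0238889
  hemisphere W, so the sign is −
Point 2:
  Latitude: 0 + 31.192/60 = 0.5198667
  S ⇒ negate
  Longitude: 34.71′ = 0.578500°; total 90.5785000
  W ⇒ negate
Point 3:
  Latitude: 44 + 40.75/60 = 44.6791667
  hemisphere S, so the sign is −
  Longitude: 24.342′ = 0.405700°; total 179.4057000
  W → negative
Point 4:
  Latitude: 10.21′ = 0.170167°; total 82.1701667
  S ⇒ negate
  λ: 45.58′ = 0.759667°; total 172.7596667
  W ⇒ negate

1. -43.711944, -11.023889
2. -0.519867, -90.578500
3. -44.679167, -179.405700
4. -82.170167, -172.759667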